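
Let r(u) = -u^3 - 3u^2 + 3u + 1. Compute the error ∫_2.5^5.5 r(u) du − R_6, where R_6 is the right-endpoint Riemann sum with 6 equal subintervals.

55.3125

Exact integral: ∫_2.5^5.5 r(u) du = -330.75.
R_6 = -386.0625.
Error = -330.75 − (-386.0625) = 55.3125.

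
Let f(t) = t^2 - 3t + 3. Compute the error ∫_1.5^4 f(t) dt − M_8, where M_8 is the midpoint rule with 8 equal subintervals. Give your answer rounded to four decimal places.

0.0203

Exact integral: ∫_1.5^4 f(t) dt ≈ 7.083333.
M_8 ≈ 7.062988.
Error ≈ 7.083333 − 7.062988 ≈ 0.0203.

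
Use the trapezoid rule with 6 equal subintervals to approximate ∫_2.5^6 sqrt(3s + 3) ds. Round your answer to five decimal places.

13.82065

Δs = (6 − 2.5)/6 = 7/12.
f(2.5) ≈ 3.24037, f(37/12) ≈ 3.50000, f(11/3) ≈ 3.74166, f(4.25) ≈ 3.96863, f(29/6) ≈ 4.18330, f(65/12) ≈ 4.38748, f(6) ≈ 4.58258.
T_6 = (Δs/2)·[f(s_0) + 2f(s_1) + ... + 2f(s_{5}) + f(s_6)].
Sum ≈ 13.82065.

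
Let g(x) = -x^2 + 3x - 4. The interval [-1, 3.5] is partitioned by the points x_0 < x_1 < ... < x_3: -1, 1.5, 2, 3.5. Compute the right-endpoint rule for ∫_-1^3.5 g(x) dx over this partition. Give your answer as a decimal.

-14

Subinterval widths: 2.5, 0.5, 1.5.
Right endpoints: 1.5, 2, 3.5.
g(1.5) = -1.75, g(2) = -2, g(3.5) = -5.75.
Sum = Σ Δx_i · g(x_i).
Sum = -14.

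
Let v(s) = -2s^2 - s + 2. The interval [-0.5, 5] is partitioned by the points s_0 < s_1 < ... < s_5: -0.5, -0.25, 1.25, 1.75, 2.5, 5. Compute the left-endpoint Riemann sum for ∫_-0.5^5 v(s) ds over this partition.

Subinterval widths: 0.25, 1.5, 0.5, 0.75, 2.5.
Left endpoints: -0.5, -0.25, 1.25, 1.75, 2.5.
v(-0.5) = 2, v(-0.25) = 2.125, v(1.25) = -2.375, v(1.75) = -5.875, v(2.5) = -13.
Sum = Σ Δs_i · v(s_i).
Sum = -34.40625.

-34.40625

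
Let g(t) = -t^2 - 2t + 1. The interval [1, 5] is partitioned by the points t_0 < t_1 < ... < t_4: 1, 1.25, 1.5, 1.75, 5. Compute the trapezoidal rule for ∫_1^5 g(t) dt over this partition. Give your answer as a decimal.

-67.0625

Subinterval widths: 0.25, 0.25, 0.25, 3.25.
g(1) = -2, g(1.25) = -3.0625, g(1.5) = -4.25, g(1.75) = -5.5625, g(5) = -34.
On each subinterval the trapezoid contributes (Δt_i/2)·[g(t_{i-1}) + g(t_i)].
Sum = -67.0625.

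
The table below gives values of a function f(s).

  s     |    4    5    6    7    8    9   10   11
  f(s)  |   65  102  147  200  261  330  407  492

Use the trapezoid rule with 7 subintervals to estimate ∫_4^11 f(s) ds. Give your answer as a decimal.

1725.5

Δs = 1.
T_7 = (1/2)·[65 + 2·102 + 2·147 + 2·200 + 2·261 + 2·330 + 2·407 + 492] = 1725.5.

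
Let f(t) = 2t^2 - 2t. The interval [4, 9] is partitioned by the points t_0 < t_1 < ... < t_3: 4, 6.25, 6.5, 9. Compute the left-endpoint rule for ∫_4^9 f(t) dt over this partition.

Subinterval widths: 2.25, 0.25, 2.5.
Left endpoints: 4, 6.25, 6.5.
f(4) = 24, f(6.25) = 65.625, f(6.5) = 71.5.
Sum = Σ Δt_i · f(t_i).
Sum = 249.15625.

249.15625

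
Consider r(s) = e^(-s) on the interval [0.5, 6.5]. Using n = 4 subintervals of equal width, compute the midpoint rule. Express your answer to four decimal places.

Δs = (6.5 − 0.5)/4 = 1.5.
Midpoints: 1.25, 2.75, 4.25, 5.75.
r(1.25) ≈ 0.2865, r(2.75) ≈ 0.0639, r(4.25) ≈ 0.0143, r(5.75) ≈ 0.0032.
Sum = Δs · [r(1.25) + r(2.75) + r(4.25) + r(5.75)].
Sum ≈ 0.5518.

0.5518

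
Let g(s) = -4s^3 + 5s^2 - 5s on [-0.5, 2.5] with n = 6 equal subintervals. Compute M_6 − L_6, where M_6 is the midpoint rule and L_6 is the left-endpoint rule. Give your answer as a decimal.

M_6 = -27.3125.
L_6 = -16.625.
M_6 − L_6 = -10.6875.

-10.6875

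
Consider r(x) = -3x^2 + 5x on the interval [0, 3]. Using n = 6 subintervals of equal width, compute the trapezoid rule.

Δx = (3 − 0)/6 = 0.5.
r(0) = 0, r(0.5) = 1.75, r(1) = 2, r(1.5) = 0.75, r(2) = -2, r(2.5) = -6.25, r(3) = -12.
T_6 = (Δx/2)·[r(x_0) + 2r(x_1) + ... + 2r(x_{5}) + r(x_6)].
Sum = -4.875.

-4.875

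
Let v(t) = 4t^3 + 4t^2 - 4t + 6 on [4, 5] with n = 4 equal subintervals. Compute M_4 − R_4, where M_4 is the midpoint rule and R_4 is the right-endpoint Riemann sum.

-35.40625

M_4 = 438.03125.
R_4 = 473.4375.
M_4 − R_4 = -35.40625.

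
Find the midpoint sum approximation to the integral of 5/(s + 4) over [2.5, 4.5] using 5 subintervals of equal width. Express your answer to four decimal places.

Δs = (4.5 − 2.5)/5 = 0.4.
Midpoints: 2.7, 3.1, 3.5, 3.9, 4.3.
f(2.7) = 50/67, f(3.1) = 50/71, f(3.5) = 2/3, f(3.9) = 50/79, f(4.3) = 50/83.
Sum = Δs · [f(2.7) + f(3.1) + f(3.5) + f(3.9) + f(4.3)].
Sum ≈ 1.3410.

1.3410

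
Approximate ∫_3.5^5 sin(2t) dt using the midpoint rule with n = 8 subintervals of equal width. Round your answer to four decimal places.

Δt = (5 − 3.5)/8 = 0.1875.
Midpoints: 3.59375, 3.78125, 3.96875, 4.15625, 4.34375, 4.53125, 4.71875, 4.90625.
f(3.59375) ≈ 0.7860, f(3.78125) ≈ 0.9578, f(3.96875) ≈ 0.9965, f(4.15625) ≈ 0.8967, f(4.34375) ≈ 0.6723, f(4.53125) ≈ 0.3544, f(4.71875) ≈ -0.0127, f(4.90625) ≈ -0.3781.
Sum = Δt · [f(3.59375) + f(3.78125) + f(3.96875) + ...].
Sum ≈ 0.8012.

0.8012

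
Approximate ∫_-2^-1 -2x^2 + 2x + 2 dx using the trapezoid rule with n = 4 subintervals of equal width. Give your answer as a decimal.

-5.6875

Δx = (-1 − (-2))/4 = 0.25.
f(-2) = -10, f(-1.75) = -7.625, f(-1.5) = -5.5, f(-1.25) = -3.625, f(-1) = -2.
T_4 = (Δx/2)·[f(x_0) + 2f(x_1) + 2f(x_2) + 2f(x_3) + f(x_4)].
Sum = -5.6875.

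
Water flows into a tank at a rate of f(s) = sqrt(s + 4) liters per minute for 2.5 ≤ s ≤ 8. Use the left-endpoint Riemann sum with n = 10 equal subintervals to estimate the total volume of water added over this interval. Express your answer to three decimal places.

16.412

Δs = (8 − 2.5)/10 = 0.55.
Left endpoints: 2.5, 3.05, 3.6, 4.15, 4.7, 5.25, 5.8, 6.35, 6.9, 7.45.
f(2.5) ≈ 2.550, f(3.05) ≈ 2.655, f(3.6) ≈ 2.757, f(4.15) ≈ 2.855, f(4.7) ≈ 2.950, f(5.25) ≈ 3.041, f(5.8) ≈ 3.130, f(6.35) ≈ 3.217, f(6.9) ≈ 3.302, f(7.45) ≈ 3.384.
Sum = Δs · [f(2.5) + f(3.05) + f(3.6) + ...].
Sum ≈ 16.412.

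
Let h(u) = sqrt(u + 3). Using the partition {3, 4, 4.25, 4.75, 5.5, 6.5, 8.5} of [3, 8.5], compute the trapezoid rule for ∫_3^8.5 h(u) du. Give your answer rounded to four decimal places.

16.1935

Subinterval widths: 1, 0.25, 0.5, 0.75, 1, 2.
h(3) ≈ 2.4495, h(4) ≈ 2.6458, h(4.25) ≈ 2.6926, h(4.75) ≈ 2.7839, h(5.5) ≈ 2.9155, h(6.5) ≈ 3.0822, h(8.5) ≈ 3.3912.
On each subinterval the trapezoid contributes (Δu_i/2)·[h(u_{i-1}) + h(u_i)].
Sum ≈ 16.1935.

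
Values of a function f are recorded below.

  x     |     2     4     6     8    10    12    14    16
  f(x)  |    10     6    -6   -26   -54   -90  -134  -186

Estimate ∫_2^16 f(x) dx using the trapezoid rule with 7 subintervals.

-784

Δx = 2.
T_7 = (2/2)·[10 + 2·6 + 2·(-6) + 2·(-26) + 2·(-54) + 2·(-90) + 2·(-134) + (-186)] = -784.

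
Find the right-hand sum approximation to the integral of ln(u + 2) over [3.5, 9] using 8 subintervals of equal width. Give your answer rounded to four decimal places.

11.7354

Δu = (9 − 3.5)/8 = 0.6875.
Right endpoints: 4.1875, 4.875, 5.5625, 6.25, 6.9375, 7.625, 8.3125, 9.
f(4.1875) ≈ 1.8225, f(4.875) ≈ 1.9279, f(5.5625) ≈ 2.0232, f(6.25) ≈ 2.1102, f(6.9375) ≈ 2.1903, f(7.625) ≈ 2.2644, f(8.3125) ≈ 2.3334, f(9) ≈ 2.3979.
Sum = Δu · [f(4.1875) + f(4.875) + f(5.5625) + ...].
Sum ≈ 11.7354.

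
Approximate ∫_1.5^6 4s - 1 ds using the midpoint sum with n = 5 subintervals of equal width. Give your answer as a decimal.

63

Δs = (6 − 1.5)/5 = 0.9.
Midpoints: 1.95, 2.85, 3.75, 4.65, 5.55.
f(1.95) = 6.8, f(2.85) = 10.4, f(3.75) = 14, f(4.65) = 17.6, f(5.55) = 21.2.
Sum = Δs · [f(1.95) + f(2.85) + f(3.75) + f(4.65) + f(5.55)].
Sum = 63.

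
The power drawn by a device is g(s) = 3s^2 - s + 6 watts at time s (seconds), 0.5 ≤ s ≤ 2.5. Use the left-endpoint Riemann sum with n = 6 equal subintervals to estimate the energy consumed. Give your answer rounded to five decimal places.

Δs = (2.5 − 0.5)/6 = 1/3.
Left endpoints: 0.5, 5/6, 7/6, 1.5, 11/6, 13/6.
g(0.5) = 6.25, g(5/6) = 7.25, g(7/6) = 107/12, g(1.5) = 11.25, g(11/6) = 14.25, g(13/6) = 215/12.
Sum = Δs · [g(0.5) + g(5/6) + g(7/6) + ...].
Sum ≈ 21.94444.

21.94444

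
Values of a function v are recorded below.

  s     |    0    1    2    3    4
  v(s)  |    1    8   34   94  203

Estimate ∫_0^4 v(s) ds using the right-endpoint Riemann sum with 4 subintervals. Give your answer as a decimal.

339

Δs = 1.
Sum = 1·[8 + 34 + 94 + 203] = 339.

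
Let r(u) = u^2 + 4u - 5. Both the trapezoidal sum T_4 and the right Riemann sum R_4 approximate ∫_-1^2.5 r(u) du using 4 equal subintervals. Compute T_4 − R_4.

T_4 = -1.01171875.
R_4 = 7.41015625.
T_4 − R_4 = -8.421875.

-8.421875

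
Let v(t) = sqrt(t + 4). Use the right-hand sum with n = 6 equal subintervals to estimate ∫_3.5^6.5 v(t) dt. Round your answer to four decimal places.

Δt = (6.5 − 3.5)/6 = 0.5.
Right endpoints: 4, 4.5, 5, 5.5, 6, 6.5.
v(4) ≈ 2.8284, v(4.5) ≈ 2.9155, v(5) ≈ 3.0000, v(5.5) ≈ 3.0822, v(6) ≈ 3.1623, v(6.5) ≈ 3.2404.
Sum = Δt · [v(4) + v(4.5) + v(5) + ...].
Sum ≈ 9.1144.

9.1144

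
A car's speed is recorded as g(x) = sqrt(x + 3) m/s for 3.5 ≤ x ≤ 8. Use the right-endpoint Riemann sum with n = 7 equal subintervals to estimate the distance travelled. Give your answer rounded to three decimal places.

Δx = (8 − 3.5)/7 = 9/14.
Right endpoints: 29/7, 67/14, 38/7, 85/14, 47/7, 103/14, 8.
g(29/7) ≈ 2.673, g(67/14) ≈ 2.790, g(38/7) ≈ 2.903, g(85/14) ≈ 3.012, g(47/7) ≈ 3.117, g(103/14) ≈ 3.218, g(8) ≈ 3.317.
Sum = Δx · [g(29/7) + g(67/14) + g(38/7) + ...].
Sum ≈ 13.519.

13.519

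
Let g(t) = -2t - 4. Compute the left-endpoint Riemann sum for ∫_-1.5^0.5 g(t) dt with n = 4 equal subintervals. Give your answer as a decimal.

-5

Δt = (0.5 − (-1.5))/4 = 0.5.
Left endpoints: -1.5, -1, -0.5, 0.
g(-1.5) = -1, g(-1) = -2, g(-0.5) = -3, g(0) = -4.
Sum = Δt · [g(-1.5) + g(-1) + g(-0.5) + g(0)].
Sum = -5.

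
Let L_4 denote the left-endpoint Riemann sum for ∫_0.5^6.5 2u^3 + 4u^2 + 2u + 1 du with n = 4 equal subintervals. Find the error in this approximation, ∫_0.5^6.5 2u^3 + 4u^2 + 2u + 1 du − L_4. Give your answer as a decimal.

Exact integral: ∫_0.5^6.5 f(u) du = 1306.5.
L_4 = 816.
Error = 1306.5 − 816 = 490.5.

490.5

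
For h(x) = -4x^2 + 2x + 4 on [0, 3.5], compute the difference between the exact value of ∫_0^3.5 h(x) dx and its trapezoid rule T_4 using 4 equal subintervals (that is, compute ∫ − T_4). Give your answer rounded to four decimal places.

1.7865

Exact integral: ∫_0^3.5 h(x) dx ≈ -30.916667.
T_4 = -32.703125.
Error ≈ -30.916667 − (-32.703125) ≈ 1.7865.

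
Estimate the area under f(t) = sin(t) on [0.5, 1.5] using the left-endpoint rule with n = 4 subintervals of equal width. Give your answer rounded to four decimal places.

Δt = (1.5 − 0.5)/4 = 0.25.
Left endpoints: 0.5, 0.75, 1, 1.25.
f(0.5) ≈ 0.4794, f(0.75) ≈ 0.6816, f(1) ≈ 0.8415, f(1.25) ≈ 0.9490.
Sum = Δt · [f(0.5) + f(0.75) + f(1) + f(1.25)].
Sum ≈ 0.7379.

0.7379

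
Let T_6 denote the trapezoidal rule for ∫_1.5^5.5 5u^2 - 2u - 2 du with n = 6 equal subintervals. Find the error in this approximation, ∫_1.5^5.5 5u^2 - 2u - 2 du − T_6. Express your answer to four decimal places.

Exact integral: ∫_1.5^5.5 f(u) du ≈ 235.666667.
T_6 ≈ 237.148148.
Error ≈ 235.666667 − 237.148148 ≈ -1.4815.

-1.4815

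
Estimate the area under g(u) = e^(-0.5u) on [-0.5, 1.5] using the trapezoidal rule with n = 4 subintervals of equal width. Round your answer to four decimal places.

Δu = (1.5 − (-0.5))/4 = 0.5.
g(-0.5) ≈ 1.2840, g(0) ≈ 1.0000, g(0.5) ≈ 0.7788, g(1) ≈ 0.6065, g(1.5) ≈ 0.4724.
T_4 = (Δu/2)·[g(u_0) + 2g(u_1) + 2g(u_2) + 2g(u_3) + g(u_4)].
Sum ≈ 1.6318.

1.6318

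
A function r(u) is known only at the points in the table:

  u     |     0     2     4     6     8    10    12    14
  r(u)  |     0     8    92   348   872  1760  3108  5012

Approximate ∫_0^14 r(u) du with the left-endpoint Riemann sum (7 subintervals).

12376

Δu = 2.
Sum = 2·[0 + 8 + 92 + 348 + 872 + 1760 + 3108] = 12376.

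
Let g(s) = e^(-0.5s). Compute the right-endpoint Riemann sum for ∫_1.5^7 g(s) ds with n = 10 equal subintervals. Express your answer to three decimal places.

Δs = (7 − 1.5)/10 = 0.55.
Right endpoints: 2.05, 2.6, 3.15, 3.7, 4.25, 4.8, 5.35, 5.9, 6.45, 7.
g(2.05) ≈ 0.359, g(2.6) ≈ 0.273, g(3.15) ≈ 0.207, g(3.7) ≈ 0.157, g(4.25) ≈ 0.119, g(4.8) ≈ 0.091, g(5.35) ≈ 0.069, g(5.9) ≈ 0.052, g(6.45) ≈ 0.040, g(7) ≈ 0.030.
Sum = Δs · [g(2.05) + g(2.6) + g(3.15) + ...].
Sum ≈ 0.768.

0.768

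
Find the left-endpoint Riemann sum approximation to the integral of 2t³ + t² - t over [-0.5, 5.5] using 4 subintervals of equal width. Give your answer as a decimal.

Δt = (5.5 − (-0.5))/4 = 1.5.
Left endpoints: -0.5, 1, 2.5, 4.
f(-0.5) = 0.5, f(1) = 2, f(2.5) = 35, f(4) = 140.
Sum = Δt · [f(-0.5) + f(1) + f(2.5) + f(4)].
Sum = 266.25.

266.25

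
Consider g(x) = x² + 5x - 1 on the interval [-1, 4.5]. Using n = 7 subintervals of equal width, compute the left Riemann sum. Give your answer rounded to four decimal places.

55.5332

Δx = (4.5 − (-1))/7 = 11/14.
Left endpoints: -1, -3/14, 4/7, 19/14, 15/7, 41/14, 26/7.
g(-1) = -5, g(-3/14) = -397/196, g(4/7) = 107/49, g(19/14) = 1495/196, g(15/7) = 701/49, g(41/14) = 4355/196, g(26/7) = 1537/49.
Sum = Δx · [g(-1) + g(-3/14) + g(4/7) + ...].
Sum ≈ 55.5332.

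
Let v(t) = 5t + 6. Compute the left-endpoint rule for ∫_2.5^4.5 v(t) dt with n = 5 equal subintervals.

45

Δt = (4.5 − 2.5)/5 = 0.4.
Left endpoints: 2.5, 2.9, 3.3, 3.7, 4.1.
v(2.5) = 18.5, v(2.9) = 20.5, v(3.3) = 22.5, v(3.7) = 24.5, v(4.1) = 26.5.
Sum = Δt · [v(2.5) + v(2.9) + v(3.3) + v(3.7) + v(4.1)].
Sum = 45.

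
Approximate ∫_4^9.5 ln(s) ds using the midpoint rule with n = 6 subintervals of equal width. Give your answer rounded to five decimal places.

10.34714

Δs = (9.5 − 4)/6 = 11/12.
Midpoints: 107/24, 5.375, 151/24, 173/24, 8.125, 217/24.
f(107/24) ≈ 1.49478, f(5.375) ≈ 1.68176, f(151/24) ≈ 1.83923, f(173/24) ≈ 1.97524, f(8.125) ≈ 2.09495, f(217/24) ≈ 2.20184.
Sum = Δs · [f(107/24) + f(5.375) + f(151/24) + ...].
Sum ≈ 10.34714.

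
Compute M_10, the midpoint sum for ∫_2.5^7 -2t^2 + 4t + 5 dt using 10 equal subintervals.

Δt = (7 − 2.5)/10 = 0.45.
Midpoints: 2.725, 3.175, 3.625, 4.075, 4.525, 4.975, 5.425, 5.875, 6.325, 6.775.
f(2.725) = 1.04875, f(3.175) = -2.46125, f(3.625) = -6.78125, f(4.075) = -11.91125, f(4.525) = -17.85125, f(4.975) = -24.60125, f(5.425) = -32.16125, f(5.875) = -40.53125, f(6.325) = -49.71125, f(6.775) = -59.70125.
Sum = Δt · [f(2.725) + f(3.175) + f(3.625) + ...].
Sum = -110.098125.

-110.098125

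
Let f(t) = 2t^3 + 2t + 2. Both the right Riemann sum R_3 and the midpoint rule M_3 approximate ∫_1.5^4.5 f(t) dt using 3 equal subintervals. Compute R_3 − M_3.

104.25

R_3 = 326.25.
M_3 = 222.
R_3 − M_3 = 104.25.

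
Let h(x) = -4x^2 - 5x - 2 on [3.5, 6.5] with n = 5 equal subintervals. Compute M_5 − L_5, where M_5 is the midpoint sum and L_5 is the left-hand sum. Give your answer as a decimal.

M_5 = -389.64.
L_5 = -350.22.
M_5 − L_5 = -39.42.

-39.42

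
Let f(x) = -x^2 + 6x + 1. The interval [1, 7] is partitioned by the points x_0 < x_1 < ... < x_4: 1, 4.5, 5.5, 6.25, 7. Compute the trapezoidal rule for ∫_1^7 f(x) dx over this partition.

28.546875

Subinterval widths: 3.5, 1, 0.75, 0.75.
f(1) = 6, f(4.5) = 7.75, f(5.5) = 3.75, f(6.25) = -0.5625, f(7) = -6.
On each subinterval the trapezoid contributes (Δx_i/2)·[f(x_{i-1}) + f(x_i)].
Sum = 28.546875.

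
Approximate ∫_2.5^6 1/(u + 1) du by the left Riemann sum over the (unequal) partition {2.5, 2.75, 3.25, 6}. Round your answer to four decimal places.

0.8518

Subinterval widths: 0.25, 0.5, 2.75.
Left endpoints: 2.5, 2.75, 3.25.
f(2.5) = 2/7, f(2.75) = 4/15, f(3.25) = 4/17.
Sum = Σ Δu_i · f(u_i).
Sum ≈ 0.8518.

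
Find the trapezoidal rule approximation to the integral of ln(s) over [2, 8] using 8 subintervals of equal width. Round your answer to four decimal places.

Δs = (8 − 2)/8 = 0.75.
f(2) ≈ 0.6931, f(2.75) ≈ 1.0116, f(3.5) ≈ 1.2528, f(4.25) ≈ 1.4469, f(5) ≈ 1.6094, f(5.75) ≈ 1.7492, f(6.5) ≈ 1.8718, f(7.25) ≈ 1.9810, f(8) ≈ 2.0794.
T_8 = (Δs/2)·[f(s_0) + 2f(s_1) + ... + 2f(s_{7}) + f(s_8)].
Sum ≈ 9.2318.

9.2318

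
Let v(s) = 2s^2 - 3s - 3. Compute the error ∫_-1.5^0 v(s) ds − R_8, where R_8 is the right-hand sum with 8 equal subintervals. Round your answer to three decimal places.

Exact integral: ∫_-1.5^0 v(s) ds = 1.125.
R_8 ≈ 0.29883.
Error ≈ 1.125 − 0.29883 ≈ 0.826.

0.826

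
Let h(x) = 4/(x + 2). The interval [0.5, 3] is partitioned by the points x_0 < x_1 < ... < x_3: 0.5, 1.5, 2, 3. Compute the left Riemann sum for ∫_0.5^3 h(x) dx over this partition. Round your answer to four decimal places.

3.1714

Subinterval widths: 1, 0.5, 1.
Left endpoints: 0.5, 1.5, 2.
h(0.5) = 1.6, h(1.5) = 8/7, h(2) = 1.
Sum = Σ Δx_i · h(x_i).
Sum ≈ 3.1714.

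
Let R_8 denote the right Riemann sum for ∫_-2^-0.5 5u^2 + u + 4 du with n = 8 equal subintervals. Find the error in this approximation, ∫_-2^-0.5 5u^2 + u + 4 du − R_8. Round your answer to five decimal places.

Exact integral: ∫_-2^-0.5 f(u) du = 17.25.
R_8 ≈ 15.6767578.
Error ≈ 17.25 − 15.6767578 ≈ 1.57324.

1.57324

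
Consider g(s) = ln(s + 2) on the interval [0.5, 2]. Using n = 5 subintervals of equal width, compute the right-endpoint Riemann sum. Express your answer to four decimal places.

1.8238

Δs = (2 − 0.5)/5 = 0.3.
Right endpoints: 0.8, 1.1, 1.4, 1.7, 2.
g(0.8) ≈ 1.0296, g(1.1) ≈ 1.1314, g(1.4) ≈ 1.2238, g(1.7) ≈ 1.3083, g(2) ≈ 1.3863.
Sum = Δs · [g(0.8) + g(1.1) + g(1.4) + g(1.7) + g(2)].
Sum ≈ 1.8238.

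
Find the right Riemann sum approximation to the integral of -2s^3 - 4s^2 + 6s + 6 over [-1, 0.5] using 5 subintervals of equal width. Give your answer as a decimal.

7.125

Δs = (0.5 − (-1))/5 = 0.3.
Right endpoints: -0.7, -0.4, -0.1, 0.2, 0.5.
f(-0.7) = 0.526, f(-0.4) = 3.088, f(-0.1) = 5.362, f(0.2) = 7.024, f(0.5) = 7.75.
Sum = Δs · [f(-0.7) + f(-0.4) + f(-0.1) + f(0.2) + f(0.5)].
Sum = 7.125.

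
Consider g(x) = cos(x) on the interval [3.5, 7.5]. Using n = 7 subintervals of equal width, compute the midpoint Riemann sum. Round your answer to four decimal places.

Δx = (7.5 − 3.5)/7 = 4/7.
Midpoints: 53/14, 61/14, 69/14, 5.5, 85/14, 93/14, 101/14.
g(53/14) ≈ -0.7996, g(61/14) ≈ -0.3478, g(69/14) ≈ 0.2145, g(5.5) ≈ 0.7087, g(85/14) ≈ 0.9777, g(93/14) ≈ 0.9360, g(101/14) ≈ 0.5970.
Sum = Δx · [g(53/14) + g(61/14) + g(69/14) + ...].
Sum ≈ 1.3065.

1.3065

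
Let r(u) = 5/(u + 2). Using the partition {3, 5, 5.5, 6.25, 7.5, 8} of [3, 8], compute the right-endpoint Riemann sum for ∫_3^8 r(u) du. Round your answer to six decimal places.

Subinterval widths: 2, 0.5, 0.75, 1.25, 0.5.
Right endpoints: 5, 5.5, 6.25, 7.5, 8.
r(5) = 5/7, r(5.5) = 2/3, r(6.25) = 20/33, r(7.5) = 10/19, r(8) = 0.5.
Sum = Σ Δu_i · r(u_i).
Sum ≈ 3.124345.

3.124345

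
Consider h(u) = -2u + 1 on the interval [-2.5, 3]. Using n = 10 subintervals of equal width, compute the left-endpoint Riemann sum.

Δu = (3 − (-2.5))/10 = 0.55.
Left endpoints: -2.5, -1.95, -1.4, -0.85, -0.3, 0.25, 0.8, 1.35, 1.9, 2.45.
h(-2.5) = 6, h(-1.95) = 4.9, h(-1.4) = 3.8, h(-0.85) = 2.7, h(-0.3) = 1.6, h(0.25) = 0.5, h(0.8) = -0.6, h(1.35) = -1.7, h(1.9) = -2.8, h(2.45) = -3.9.
Sum = Δu · [h(-2.5) + h(-1.95) + h(-1.4) + ...].
Sum = 5.775.

5.775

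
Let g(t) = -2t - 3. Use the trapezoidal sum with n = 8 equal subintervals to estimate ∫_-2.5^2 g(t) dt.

Δt = (2 − (-2.5))/8 = 0.5625.
g(-2.5) = 2, g(-1.9375) = 0.875, g(-1.375) = -0.25, g(-0.8125) = -1.375, g(-0.25) = -2.5, g(0.3125) = -3.625, g(0.875) = -4.75, g(1.4375) = -5.875, g(2) = -7.
T_8 = (Δt/2)·[g(t_0) + 2g(t_1) + ... + 2g(t_{7}) + g(t_8)].
Sum = -11.25.

-11.25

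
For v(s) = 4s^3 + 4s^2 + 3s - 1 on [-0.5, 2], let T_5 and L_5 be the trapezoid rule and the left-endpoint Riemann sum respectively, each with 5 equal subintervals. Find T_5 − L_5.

13.75

T_5 = 31.25.
L_5 = 17.5.
T_5 − L_5 = 13.75.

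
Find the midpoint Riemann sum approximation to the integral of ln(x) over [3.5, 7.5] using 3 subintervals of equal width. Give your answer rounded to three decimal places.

6.738

Δx = (7.5 − 3.5)/3 = 4/3.
Midpoints: 25/6, 5.5, 41/6.
f(25/6) ≈ 1.427, f(5.5) ≈ 1.705, f(41/6) ≈ 1.922.
Sum = Δx · [f(25/6) + f(5.5) + f(41/6)].
Sum ≈ 6.738.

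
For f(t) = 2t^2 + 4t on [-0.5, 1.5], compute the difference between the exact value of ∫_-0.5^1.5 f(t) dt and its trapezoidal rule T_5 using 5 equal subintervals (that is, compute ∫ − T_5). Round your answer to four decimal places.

-0.1067

Exact integral: ∫_-0.5^1.5 f(t) dt ≈ 6.333333.
T_5 = 6.44.
Error ≈ 6.333333 − 6.44 ≈ -0.1067.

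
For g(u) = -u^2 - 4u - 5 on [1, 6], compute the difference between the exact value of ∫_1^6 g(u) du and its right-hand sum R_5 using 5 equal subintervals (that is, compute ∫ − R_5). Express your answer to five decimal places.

Exact integral: ∫_1^6 g(u) du ≈ -166.6666667.
R_5 = -195.
Error ≈ -166.6666667 − (-195) ≈ 28.33333.

28.33333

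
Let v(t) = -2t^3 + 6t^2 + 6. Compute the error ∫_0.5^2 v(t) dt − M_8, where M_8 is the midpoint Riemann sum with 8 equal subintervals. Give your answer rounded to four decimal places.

-0.0066

Exact integral: ∫_0.5^2 v(t) dt = 16.78125.
M_8 ≈ 16.787842.
Error ≈ 16.78125 − 16.787842 ≈ -0.0066.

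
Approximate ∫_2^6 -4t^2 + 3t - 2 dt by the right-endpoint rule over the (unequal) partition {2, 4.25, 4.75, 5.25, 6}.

-321.625

Subinterval widths: 2.25, 0.5, 0.5, 0.75.
Right endpoints: 4.25, 4.75, 5.25, 6.
f(4.25) = -61.5, f(4.75) = -78, f(5.25) = -96.5, f(6) = -128.
Sum = Σ Δt_i · f(t_i).
Sum = -321.625.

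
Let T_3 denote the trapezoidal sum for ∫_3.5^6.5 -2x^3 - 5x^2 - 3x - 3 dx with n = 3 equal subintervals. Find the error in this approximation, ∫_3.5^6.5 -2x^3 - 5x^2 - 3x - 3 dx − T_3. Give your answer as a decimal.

Exact integral: ∫_3.5^6.5 f(x) dx = -1257.75.
T_3 = -1275.25.
Error = -1257.75 − (-1275.25) = 17.5.

17.5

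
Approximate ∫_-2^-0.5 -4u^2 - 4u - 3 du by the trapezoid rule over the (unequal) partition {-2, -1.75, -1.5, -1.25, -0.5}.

-7.8125

Subinterval widths: 0.25, 0.25, 0.25, 0.75.
f(-2) = -11, f(-1.75) = -8.25, f(-1.5) = -6, f(-1.25) = -4.25, f(-0.5) = -2.
On each subinterval the trapezoid contributes (Δu_i/2)·[f(u_{i-1}) + f(u_i)].
Sum = -7.8125.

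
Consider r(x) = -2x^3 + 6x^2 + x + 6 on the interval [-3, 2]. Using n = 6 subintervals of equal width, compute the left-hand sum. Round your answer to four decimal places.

174.7917

Δx = (2 − (-3))/6 = 5/6.
Left endpoints: -3, -13/6, -4/3, -0.5, 1/3, 7/6.
r(-3) = 111, r(-13/6) = 5653/108, r(-4/3) = 542/27, r(-0.5) = 7.25, r(1/3) = 187/27, r(7/6) = 1313/108.
Sum = Δx · [r(-3) + r(-13/6) + r(-4/3) + ...].
Sum ≈ 174.7917.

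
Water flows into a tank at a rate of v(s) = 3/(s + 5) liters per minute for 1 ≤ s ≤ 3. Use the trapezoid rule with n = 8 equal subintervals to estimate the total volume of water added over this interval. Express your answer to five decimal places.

Δs = (3 − 1)/8 = 0.25.
v(1) = 0.5, v(1.25) = 0.48, v(1.5) = 6/13, v(1.75) = 4/9, v(2) = 3/7, v(2.25) = 12/29, v(2.5) = 0.4, v(2.75) = 12/31, v(3) = 0.375.
T_8 = (Δs/2)·[v(s_0) + 2v(s_1) + ... + 2v(s_{7}) + v(s_8)].
Sum ≈ 0.86324.

0.86324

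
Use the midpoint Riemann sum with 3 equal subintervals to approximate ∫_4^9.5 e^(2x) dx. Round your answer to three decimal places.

Δx = (9.5 − 4)/3 = 11/6.
Midpoints: 59/12, 6.75, 103/12.
f(59/12) ≈ 18645.001, f(6.75) ≈ 729416.370, f(103/12) ≈ 28535704.958.
Sum = Δx · [f(59/12) + f(6.75) + f(103/12)].
Sum ≈ 53686904.935.

53686904.935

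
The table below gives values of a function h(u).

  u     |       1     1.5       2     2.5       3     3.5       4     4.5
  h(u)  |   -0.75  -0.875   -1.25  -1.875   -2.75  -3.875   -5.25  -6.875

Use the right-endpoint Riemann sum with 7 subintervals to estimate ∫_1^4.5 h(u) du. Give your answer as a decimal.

-11.375

Δu = 0.5.
Sum = 0.5·[(-0.875) + (-1.25) + (-1.875) + (-2.75) + (-3.875) + (-5.25) + (-6.875)] = -11.375.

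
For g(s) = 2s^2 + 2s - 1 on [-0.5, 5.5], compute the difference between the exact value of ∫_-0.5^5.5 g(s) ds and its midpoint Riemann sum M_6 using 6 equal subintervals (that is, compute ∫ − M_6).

Exact integral: ∫_-0.5^5.5 g(s) ds = 135.
M_6 = 134.
Error = 135 − 134 = 1.

1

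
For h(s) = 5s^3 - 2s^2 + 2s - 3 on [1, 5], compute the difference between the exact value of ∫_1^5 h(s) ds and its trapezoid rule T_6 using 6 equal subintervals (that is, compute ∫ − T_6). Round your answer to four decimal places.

-12.7407

Exact integral: ∫_1^5 h(s) ds ≈ 709.333333.
T_6 ≈ 722.074074.
Error ≈ 709.333333 − 722.074074 ≈ -12.7407.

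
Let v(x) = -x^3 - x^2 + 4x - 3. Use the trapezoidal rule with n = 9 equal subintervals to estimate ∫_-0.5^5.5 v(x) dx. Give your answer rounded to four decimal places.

-246.0278

Δx = (5.5 − (-0.5))/9 = 2/3.
v(-0.5) = -5.125, v(1/6) = -511/216, v(5/6) = -203/216, v(1.5) = -2.625, v(13/6) = -1987/216, v(17/6) = -4847/216, v(3.5) = -44.125, v(25/6) = -16423/216, v(29/6) = -25907/216, v(5.5) = -177.625.
T_9 = (Δx/2)·[v(x_0) + 2v(x_1) + ... + 2v(x_{8}) + v(x_9)].
Sum ≈ -246.0278.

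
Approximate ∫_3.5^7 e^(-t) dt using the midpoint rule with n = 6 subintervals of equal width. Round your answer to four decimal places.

0.0289

Δt = (7 − 3.5)/6 = 7/12.
Midpoints: 91/24, 4.375, 119/24, 133/24, 6.125, 161/24.
f(91/24) ≈ 0.0226, f(4.375) ≈ 0.0126, f(119/24) ≈ 0.0070, f(133/24) ≈ 0.0039, f(6.125) ≈ 0.0022, f(161/24) ≈ 0.0012.
Sum = Δt · [f(91/24) + f(4.375) + f(119/24) + ...].
Sum ≈ 0.0289.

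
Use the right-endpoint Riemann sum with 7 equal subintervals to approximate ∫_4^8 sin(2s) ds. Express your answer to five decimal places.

Δs = (8 − 4)/7 = 4/7.
Right endpoints: 32/7, 36/7, 40/7, 44/7, 48/7, 52/7, 8.
f(32/7) ≈ 0.27820, f(36/7) ≈ -0.75845, f(40/7) ≈ -0.90771, f(44/7) ≈ 0.00506, f(48/7) ≈ 0.91191, f(52/7) ≈ 0.75182, f(8) ≈ -0.28790.
Sum = Δs · [f(32/7) + f(36/7) + f(40/7) + ...].
Sum ≈ -0.00404.

-0.00404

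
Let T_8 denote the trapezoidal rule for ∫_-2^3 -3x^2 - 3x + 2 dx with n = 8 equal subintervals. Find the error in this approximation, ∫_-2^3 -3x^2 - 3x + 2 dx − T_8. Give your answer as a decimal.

0.9765625

Exact integral: ∫_-2^3 f(x) dx = -32.5.
T_8 = -33.4765625.
Error = -32.5 − (-33.4765625) = 0.9765625.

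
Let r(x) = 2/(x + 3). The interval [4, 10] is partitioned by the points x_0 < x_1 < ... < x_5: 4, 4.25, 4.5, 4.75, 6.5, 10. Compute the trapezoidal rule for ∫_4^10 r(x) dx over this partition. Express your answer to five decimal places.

Subinterval widths: 0.25, 0.25, 0.25, 1.75, 3.5.
r(4) = 2/7, r(4.25) = 8/29, r(4.5) = 4/15, r(4.75) = 8/31, r(6.5) = 4/19, r(10) = 2/13.
On each subinterval the trapezoid contributes (Δx_i/2)·[r(x_{i-1}) + r(x_i)].
Sum ≈ 1.25127.

1.25127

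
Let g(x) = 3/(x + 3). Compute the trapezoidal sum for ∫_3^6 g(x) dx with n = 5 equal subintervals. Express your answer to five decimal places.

Δx = (6 − 3)/5 = 0.6.
g(3) = 0.5, g(3.6) = 5/11, g(4.2) = 5/12, g(4.8) = 5/13, g(5.4) = 5/14, g(6) = 1/3.
T_5 = (Δx/2)·[g(x_0) + 2g(x_1) + ... + 2g(x_{4}) + g(x_5)].
Sum ≈ 1.21778.

1.21778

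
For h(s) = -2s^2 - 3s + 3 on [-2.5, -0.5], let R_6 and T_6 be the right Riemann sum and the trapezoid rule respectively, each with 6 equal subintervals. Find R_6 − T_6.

R_6 ≈ 5.592593.
T_6 ≈ 4.592593.
R_6 − T_6 = 1.

1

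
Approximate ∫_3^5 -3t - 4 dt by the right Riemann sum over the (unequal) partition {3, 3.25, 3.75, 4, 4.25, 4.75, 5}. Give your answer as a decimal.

Subinterval widths: 0.25, 0.5, 0.25, 0.25, 0.5, 0.25.
Right endpoints: 3.25, 3.75, 4, 4.25, 4.75, 5.
f(3.25) = -13.75, f(3.75) = -15.25, f(4) = -16, f(4.25) = -16.75, f(4.75) = -18.25, f(5) = -19.
Sum = Σ Δt_i · f(t_i).
Sum = -33.125.

-33.125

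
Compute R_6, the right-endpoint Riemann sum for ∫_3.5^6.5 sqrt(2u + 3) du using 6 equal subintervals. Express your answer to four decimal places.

Δu = (6.5 − 3.5)/6 = 0.5.
Right endpoints: 4, 4.5, 5, 5.5, 6, 6.5.
f(4) ≈ 3.3166, f(4.5) ≈ 3.4641, f(5) ≈ 3.6056, f(5.5) ≈ 3.7417, f(6) ≈ 3.8730, f(6.5) ≈ 4.0000.
Sum = Δu · [f(4) + f(4.5) + f(5) + ...].
Sum ≈ 11.0005.

11.0005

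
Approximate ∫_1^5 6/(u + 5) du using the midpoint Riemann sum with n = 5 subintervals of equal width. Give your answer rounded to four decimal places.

3.0621

Δu = (5 − 1)/5 = 0.8.
Midpoints: 1.4, 2.2, 3, 3.8, 4.6.
f(1.4) = 0.9375, f(2.2) = 5/6, f(3) = 0.75, f(3.8) = 15/22, f(4.6) = 0.625.
Sum = Δu · [f(1.4) + f(2.2) + f(3) + f(3.8) + f(4.6)].
Sum ≈ 3.0621.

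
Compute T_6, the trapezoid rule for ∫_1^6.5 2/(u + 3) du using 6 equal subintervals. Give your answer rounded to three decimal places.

1.737

Δu = (6.5 − 1)/6 = 11/12.
f(1) = 0.5, f(23/12) = 24/59, f(17/6) = 12/35, f(3.75) = 8/27, f(14/3) = 6/23, f(67/12) = 24/103, f(6.5) = 4/19.
T_6 = (Δu/2)·[f(u_0) + 2f(u_1) + ... + 2f(u_{5}) + f(u_6)].
Sum ≈ 1.737.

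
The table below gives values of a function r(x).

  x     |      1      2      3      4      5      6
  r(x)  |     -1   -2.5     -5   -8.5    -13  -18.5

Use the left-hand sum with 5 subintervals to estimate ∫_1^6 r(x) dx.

-30

Δx = 1.
Sum = 1·[(-1) + (-2.5) + (-5) + (-8.5) + (-13)] = -30.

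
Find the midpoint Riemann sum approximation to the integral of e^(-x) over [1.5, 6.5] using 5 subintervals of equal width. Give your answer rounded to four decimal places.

Δx = (6.5 − 1.5)/5 = 1.
Midpoints: 2, 3, 4, 5, 6.
f(2) ≈ 0.1353, f(3) ≈ 0.0498, f(4) ≈ 0.0183, f(5) ≈ 0.0067, f(6) ≈ 0.0025.
Sum = Δx · [f(2) + f(3) + f(4) + f(5) + f(6)].
Sum ≈ 0.2127.

0.2127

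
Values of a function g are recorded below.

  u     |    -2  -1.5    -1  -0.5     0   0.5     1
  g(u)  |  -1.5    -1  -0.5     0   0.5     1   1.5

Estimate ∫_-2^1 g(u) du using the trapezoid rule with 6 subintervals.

0

Δu = 0.5.
T_6 = (0.5/2)·[(-1.5) + 2·(-1) + 2·(-0.5) + 2·0 + 2·0.5 + 2·1 + 1.5] = 0.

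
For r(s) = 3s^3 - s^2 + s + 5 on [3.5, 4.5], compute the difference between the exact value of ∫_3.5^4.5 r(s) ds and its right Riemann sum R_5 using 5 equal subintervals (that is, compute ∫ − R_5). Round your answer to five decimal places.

-14.00833

Exact integral: ∫_3.5^4.5 r(s) ds ≈ 187.9166667.
R_5 = 201.925.
Error ≈ 187.9166667 − 201.925 ≈ -14.00833.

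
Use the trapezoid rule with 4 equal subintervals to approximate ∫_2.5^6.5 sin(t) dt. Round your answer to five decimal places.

-1.62706

Δt = (6.5 − 2.5)/4 = 1.
f(2.5) ≈ 0.59847, f(3.5) ≈ -0.35078, f(4.5) ≈ -0.97753, f(5.5) ≈ -0.70554, f(6.5) ≈ 0.21512.
T_4 = (Δt/2)·[f(t_0) + 2f(t_1) + 2f(t_2) + 2f(t_3) + f(t_4)].
Sum ≈ -1.62706.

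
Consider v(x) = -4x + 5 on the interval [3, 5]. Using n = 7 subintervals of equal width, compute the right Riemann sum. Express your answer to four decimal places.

Δx = (5 − 3)/7 = 2/7.
Right endpoints: 23/7, 25/7, 27/7, 29/7, 31/7, 33/7, 5.
v(23/7) = -57/7, v(25/7) = -65/7, v(27/7) = -73/7, v(29/7) = -81/7, v(31/7) = -89/7, v(33/7) = -97/7, v(5) = -15.
Sum = Δx · [v(23/7) + v(25/7) + v(27/7) + ...].
Sum ≈ -23.1429.

-23.1429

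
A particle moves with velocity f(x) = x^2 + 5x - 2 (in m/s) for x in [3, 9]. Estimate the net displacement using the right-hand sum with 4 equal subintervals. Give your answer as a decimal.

Δx = (9 − 3)/4 = 1.5.
Right endpoints: 4.5, 6, 7.5, 9.
f(4.5) = 40.75, f(6) = 64, f(7.5) = 91.75, f(9) = 124.
Sum = Δx · [f(4.5) + f(6) + f(7.5) + f(9)].
Sum = 480.75.

480.75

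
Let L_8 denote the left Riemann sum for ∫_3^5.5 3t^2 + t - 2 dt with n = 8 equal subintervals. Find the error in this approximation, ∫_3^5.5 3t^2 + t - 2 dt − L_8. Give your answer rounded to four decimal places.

10.2295

Exact integral: ∫_3^5.5 f(t) dt = 145.
L_8 ≈ 134.770508.
Error ≈ 145 − 134.770508 ≈ 10.2295.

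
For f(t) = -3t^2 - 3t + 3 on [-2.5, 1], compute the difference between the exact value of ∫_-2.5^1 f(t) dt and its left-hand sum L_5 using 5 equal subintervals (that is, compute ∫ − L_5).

2.695

Exact integral: ∫_-2.5^1 f(t) dt = 1.75.
L_5 = -0.945.
Error = 1.75 − (-0.945) = 2.695.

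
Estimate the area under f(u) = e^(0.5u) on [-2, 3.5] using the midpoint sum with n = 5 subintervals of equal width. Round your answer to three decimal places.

10.639

Δu = (3.5 − (-2))/5 = 1.1.
Midpoints: -1.45, -0.35, 0.75, 1.85, 2.95.
f(-1.45) ≈ 0.484, f(-0.35) ≈ 0.839, f(0.75) ≈ 1.455, f(1.85) ≈ 2.522, f(2.95) ≈ 4.371.
Sum = Δu · [f(-1.45) + f(-0.35) + f(0.75) + f(1.85) + f(2.95)].
Sum ≈ 10.639.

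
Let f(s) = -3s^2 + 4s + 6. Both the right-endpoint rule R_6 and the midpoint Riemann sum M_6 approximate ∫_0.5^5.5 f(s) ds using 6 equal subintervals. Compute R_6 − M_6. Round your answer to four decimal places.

R_6 ≈ -107.152778.
M_6 ≈ -75.381944.
R_6 − M_6 ≈ -31.7708.

-31.7708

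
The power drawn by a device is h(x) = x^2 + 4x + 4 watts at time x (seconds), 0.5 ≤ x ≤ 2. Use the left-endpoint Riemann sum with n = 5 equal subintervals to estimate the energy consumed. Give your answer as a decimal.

14.685

Δx = (2 − 0.5)/5 = 0.3.
Left endpoints: 0.5, 0.8, 1.1, 1.4, 1.7.
h(0.5) = 6.25, h(0.8) = 7.84, h(1.1) = 9.61, h(1.4) = 11.56, h(1.7) = 13.69.
Sum = Δx · [h(0.5) + h(0.8) + h(1.1) + h(1.4) + h(1.7)].
Sum = 14.685.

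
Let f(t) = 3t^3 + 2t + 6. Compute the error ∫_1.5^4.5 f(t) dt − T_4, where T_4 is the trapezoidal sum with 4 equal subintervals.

-7.59375

Exact integral: ∫_1.5^4.5 f(t) dt = 339.75.
T_4 = 347.34375.
Error = 339.75 − 347.34375 = -7.59375.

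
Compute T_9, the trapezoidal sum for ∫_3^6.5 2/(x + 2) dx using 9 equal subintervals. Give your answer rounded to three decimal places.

1.062

Δx = (6.5 − 3)/9 = 7/18.
f(3) = 0.4, f(61/18) = 36/97, f(34/9) = 9/26, f(25/6) = 12/37, f(41/9) = 18/59, f(89/18) = 0.288, f(16/3) = 3/11, f(103/18) = 36/139, f(55/9) = 18/73, f(6.5) = 4/17.
T_9 = (Δx/2)·[f(x_0) + 2f(x_1) + ... + 2f(x_{8}) + f(x_9)].
Sum ≈ 1.062.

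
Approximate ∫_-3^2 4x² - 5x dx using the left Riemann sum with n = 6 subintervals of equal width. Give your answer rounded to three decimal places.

80.231

Δx = (2 − (-3))/6 = 5/6.
Left endpoints: -3, -13/6, -4/3, -0.5, 1/3, 7/6.
f(-3) = 51, f(-13/6) = 533/18, f(-4/3) = 124/9, f(-0.5) = 3.5, f(1/3) = -11/9, f(7/6) = -7/18.
Sum = Δx · [f(-3) + f(-13/6) + f(-4/3) + ...].
Sum ≈ 80.231.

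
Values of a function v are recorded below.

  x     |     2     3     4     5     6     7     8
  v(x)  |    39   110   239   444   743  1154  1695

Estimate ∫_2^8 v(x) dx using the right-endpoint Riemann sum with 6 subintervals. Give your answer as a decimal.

Δx = 1.
Sum = 1·[110 + 239 + 444 + 743 + 1154 + 1695] = 4385.

4385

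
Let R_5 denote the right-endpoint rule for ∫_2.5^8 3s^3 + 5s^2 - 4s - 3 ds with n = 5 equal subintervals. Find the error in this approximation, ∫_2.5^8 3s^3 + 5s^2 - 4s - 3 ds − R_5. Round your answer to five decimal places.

Exact integral: ∫_2.5^8 f(s) ds ≈ 3737.9947917.
R_5 = 4761.68.
Error ≈ 3737.9947917 − 4761.68 ≈ -1023.68521.

-1023.68521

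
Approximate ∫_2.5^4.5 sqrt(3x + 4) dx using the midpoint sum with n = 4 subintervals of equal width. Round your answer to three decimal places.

7.603

Δx = (4.5 − 2.5)/4 = 0.5.
Midpoints: 2.75, 3.25, 3.75, 4.25.
f(2.75) ≈ 3.500, f(3.25) ≈ 3.708, f(3.75) ≈ 3.905, f(4.25) ≈ 4.093.
Sum = Δx · [f(2.75) + f(3.25) + f(3.75) + f(4.25)].
Sum ≈ 7.603.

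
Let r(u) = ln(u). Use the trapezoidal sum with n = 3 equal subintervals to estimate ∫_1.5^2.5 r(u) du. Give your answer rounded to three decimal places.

Δu = (2.5 − 1.5)/3 = 1/3.
r(1.5) ≈ 0.405, r(11/6) ≈ 0.606, r(13/6) ≈ 0.773, r(2.5) ≈ 0.916.
T_3 = (Δu/2)·[r(u_0) + 2r(u_1) + 2r(u_2) + r(u_3)].
Sum ≈ 0.680.

0.680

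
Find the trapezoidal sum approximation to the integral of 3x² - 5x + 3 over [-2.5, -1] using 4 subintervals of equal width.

Δx = (-1 − (-2.5))/4 = 0.375.
f(-2.5) = 34.25, f(-2.125) = 27.171875, f(-1.75) = 20.9375, f(-1.375) = 15.546875, f(-1) = 11.
T_4 = (Δx/2)·[f(x_0) + 2f(x_1) + 2f(x_2) + 2f(x_3) + f(x_4)].
Sum = 32.35546875.

32.35546875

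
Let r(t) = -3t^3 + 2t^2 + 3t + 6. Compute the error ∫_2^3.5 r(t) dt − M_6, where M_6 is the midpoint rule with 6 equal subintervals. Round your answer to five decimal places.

-0.17773

Exact integral: ∫_2^3.5 r(t) dt = -55.921875.
M_6 ≈ -55.7441406.
Error ≈ -55.921875 − (-55.7441406) ≈ -0.17773.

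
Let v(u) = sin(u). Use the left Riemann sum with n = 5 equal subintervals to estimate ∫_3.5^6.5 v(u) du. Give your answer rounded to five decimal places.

-2.02508

Δu = (6.5 − 3.5)/5 = 0.6.
Left endpoints: 3.5, 4.1, 4.7, 5.3, 5.9.
v(3.5) ≈ -0.35078, v(4.1) ≈ -0.81828, v(4.7) ≈ -0.99992, v(5.3) ≈ -0.83227, v(5.9) ≈ -0.37388.
Sum = Δu · [v(3.5) + v(4.1) + v(4.7) + v(5.3) + v(5.9)].
Sum ≈ -2.02508.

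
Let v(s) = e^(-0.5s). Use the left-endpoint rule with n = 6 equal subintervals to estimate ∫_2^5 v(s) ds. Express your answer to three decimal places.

0.646

Δs = (5 − 2)/6 = 0.5.
Left endpoints: 2, 2.5, 3, 3.5, 4, 4.5.
v(2) ≈ 0.368, v(2.5) ≈ 0.287, v(3) ≈ 0.223, v(3.5) ≈ 0.174, v(4) ≈ 0.135, v(4.5) ≈ 0.105.
Sum = Δs · [v(2) + v(2.5) + v(3) + ...].
Sum ≈ 0.646.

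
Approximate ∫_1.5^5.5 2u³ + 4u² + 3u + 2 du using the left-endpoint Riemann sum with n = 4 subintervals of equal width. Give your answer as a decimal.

Δu = (5.5 − 1.5)/4 = 1.
Left endpoints: 1.5, 2.5, 3.5, 4.5.
f(1.5) = 22.25, f(2.5) = 65.75, f(3.5) = 147.25, f(4.5) = 278.75.
Sum = Δu · [f(1.5) + f(2.5) + f(3.5) + f(4.5)].
Sum = 514.

514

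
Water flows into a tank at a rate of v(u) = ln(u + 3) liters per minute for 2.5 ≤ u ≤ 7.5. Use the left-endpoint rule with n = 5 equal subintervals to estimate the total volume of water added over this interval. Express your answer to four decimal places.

9.9828

Δu = (7.5 − 2.5)/5 = 1.
Left endpoints: 2.5, 3.5, 4.5, 5.5, 6.5.
v(2.5) ≈ 1.7047, v(3.5) ≈ 1.8718, v(4.5) ≈ 2.0149, v(5.5) ≈ 2.1401, v(6.5) ≈ 2.2513.
Sum = Δu · [v(2.5) + v(3.5) + v(4.5) + v(5.5) + v(6.5)].
Sum ≈ 9.9828.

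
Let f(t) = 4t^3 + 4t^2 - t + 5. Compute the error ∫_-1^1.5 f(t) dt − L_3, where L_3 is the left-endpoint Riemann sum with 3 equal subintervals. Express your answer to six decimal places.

Exact integral: ∫_-1^1.5 f(t) dt ≈ 21.77083333.
L_3 ≈ 15.46296296.
Error ≈ 21.77083333 − 15.46296296 ≈ 6.307870.

6.307870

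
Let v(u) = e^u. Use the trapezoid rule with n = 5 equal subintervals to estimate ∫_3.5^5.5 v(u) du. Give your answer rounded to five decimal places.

Δu = (5.5 − 3.5)/5 = 0.4.
v(3.5) ≈ 33.11545, v(3.9) ≈ 49.40245, v(4.3) ≈ 73.69979, v(4.7) ≈ 109.94717, v(5.1) ≈ 164.02191, v(5.5) ≈ 244.69193.
T_5 = (Δu/2)·[v(u_0) + 2v(u_1) + ... + 2v(u_{4}) + v(u_5)].
Sum ≈ 214.39001.

214.39001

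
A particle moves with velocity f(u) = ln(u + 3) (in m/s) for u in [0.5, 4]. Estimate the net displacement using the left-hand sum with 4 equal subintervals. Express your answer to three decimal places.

Δu = (4 − 0.5)/4 = 0.875.
Left endpoints: 0.5, 1.375, 2.25, 3.125.
f(0.5) ≈ 1.253, f(1.375) ≈ 1.476, f(2.25) ≈ 1.658, f(3.125) ≈ 1.812.
Sum = Δu · [f(0.5) + f(1.375) + f(2.25) + f(3.125)].
Sum ≈ 5.424.

5.424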